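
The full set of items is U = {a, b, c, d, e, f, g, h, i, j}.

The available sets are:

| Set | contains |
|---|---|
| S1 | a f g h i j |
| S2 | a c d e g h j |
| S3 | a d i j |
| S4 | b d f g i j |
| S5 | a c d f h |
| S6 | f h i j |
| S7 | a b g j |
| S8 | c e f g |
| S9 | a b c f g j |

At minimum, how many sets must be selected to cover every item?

2

S2 and S4 together: S2 ∪ S4 = {a, b, c, d, e, f, g, h, i, j} — every item is covered.
No single set has all 10 items (the largest, S2, has 7), so 2 is optimal.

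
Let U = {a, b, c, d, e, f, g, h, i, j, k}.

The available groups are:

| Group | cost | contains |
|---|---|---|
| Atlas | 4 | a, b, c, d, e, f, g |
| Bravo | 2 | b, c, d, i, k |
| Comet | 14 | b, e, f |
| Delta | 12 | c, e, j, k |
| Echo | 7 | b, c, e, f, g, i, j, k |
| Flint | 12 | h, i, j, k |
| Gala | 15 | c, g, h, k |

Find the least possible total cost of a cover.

16

Atlas, Flint together cover every element (Atlas ∪ Flint = {a, b, c, d, e, f, g, h, i, j, k}); total cost 4 + 12 = 16.
The greedy pick Bravo, Atlas, Flint costs 18; no covering selection beats 16.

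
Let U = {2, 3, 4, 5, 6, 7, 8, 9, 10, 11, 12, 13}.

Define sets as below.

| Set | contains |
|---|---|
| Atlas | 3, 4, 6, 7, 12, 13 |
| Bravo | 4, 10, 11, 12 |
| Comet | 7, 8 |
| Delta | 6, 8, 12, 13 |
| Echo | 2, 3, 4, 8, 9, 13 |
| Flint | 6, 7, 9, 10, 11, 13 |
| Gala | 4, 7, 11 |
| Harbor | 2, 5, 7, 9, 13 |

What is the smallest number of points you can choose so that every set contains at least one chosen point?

3

H = {7, 11, 13} meets every set (each contains at least one member of H), and |H| = 3.
No choice of 2 points meets every set, so 3 is the minimum.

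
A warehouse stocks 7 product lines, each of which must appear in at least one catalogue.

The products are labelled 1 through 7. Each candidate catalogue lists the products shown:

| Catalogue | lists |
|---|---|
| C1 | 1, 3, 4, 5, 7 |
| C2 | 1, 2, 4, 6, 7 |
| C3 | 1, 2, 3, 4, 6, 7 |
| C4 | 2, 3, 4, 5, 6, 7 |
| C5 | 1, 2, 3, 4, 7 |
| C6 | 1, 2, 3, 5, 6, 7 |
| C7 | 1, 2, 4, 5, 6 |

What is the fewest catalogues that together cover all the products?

Take {C4, C6}. Their union is {1, 2, 3, 4, 5, 6, 7}, which is all 7 products.
No single catalogue has all 7 products (the largest, C3, has 6), so 2 is optimal.

2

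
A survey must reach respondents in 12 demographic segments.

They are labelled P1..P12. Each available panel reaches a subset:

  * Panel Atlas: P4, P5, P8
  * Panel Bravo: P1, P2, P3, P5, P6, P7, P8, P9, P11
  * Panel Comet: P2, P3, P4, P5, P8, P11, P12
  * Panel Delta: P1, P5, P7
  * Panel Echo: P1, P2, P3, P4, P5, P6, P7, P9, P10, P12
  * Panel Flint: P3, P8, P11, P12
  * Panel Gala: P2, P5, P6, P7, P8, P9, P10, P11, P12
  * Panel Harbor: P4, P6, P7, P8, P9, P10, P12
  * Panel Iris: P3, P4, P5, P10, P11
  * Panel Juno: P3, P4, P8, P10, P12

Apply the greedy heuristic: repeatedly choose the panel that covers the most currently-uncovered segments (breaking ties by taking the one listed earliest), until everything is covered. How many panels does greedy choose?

Greedy: pick Echo (covers 10 new) → pick Bravo (covers 2 new). Total picks: 2.

2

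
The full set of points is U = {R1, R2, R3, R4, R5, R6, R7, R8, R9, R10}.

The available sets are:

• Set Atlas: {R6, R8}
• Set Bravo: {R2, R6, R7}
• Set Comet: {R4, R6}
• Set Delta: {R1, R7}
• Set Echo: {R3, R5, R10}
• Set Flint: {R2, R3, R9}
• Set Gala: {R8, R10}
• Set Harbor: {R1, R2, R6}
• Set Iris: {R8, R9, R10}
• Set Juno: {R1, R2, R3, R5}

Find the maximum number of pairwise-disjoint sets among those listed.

Comet, Delta, Flint, Gala are pairwise disjoint (Comet={R4,R6}; Delta={R1,R7}; Flint={R2,R3,R9}; Gala={R8,R10}).
Every remaining set overlaps one of these, and no 5 of the listed sets are pairwise disjoint, so 4 is the maximum.

4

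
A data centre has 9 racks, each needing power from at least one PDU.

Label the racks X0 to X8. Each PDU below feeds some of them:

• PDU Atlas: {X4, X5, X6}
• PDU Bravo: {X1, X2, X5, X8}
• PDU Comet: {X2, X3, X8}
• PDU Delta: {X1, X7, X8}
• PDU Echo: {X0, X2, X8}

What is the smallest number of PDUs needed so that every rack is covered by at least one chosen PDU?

Take {Atlas, Comet, Delta, Echo}. Their union is {X0, X1, X2, X3, X4, X5, X6, X7, X8}, which is all 9 racks.
No 3 of the 5 PDUs cover everything (all 10 combinations miss at least one rack), so 4 is optimal.

4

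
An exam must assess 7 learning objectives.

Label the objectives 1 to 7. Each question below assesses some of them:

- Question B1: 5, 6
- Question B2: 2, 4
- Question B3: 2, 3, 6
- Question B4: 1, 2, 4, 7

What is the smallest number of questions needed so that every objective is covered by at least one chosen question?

B1 and B3 and B4 together: B1 ∪ B3 ∪ B4 = {1, 2, 3, 4, 5, 6, 7} — every objective is covered.
Only B4 contains 1, so B4 is forced; the remaining 3 objectives need at least 2 more questions (each remaining question adds at most 2) — so at least 3 questions are needed, and 3 is optimal.

3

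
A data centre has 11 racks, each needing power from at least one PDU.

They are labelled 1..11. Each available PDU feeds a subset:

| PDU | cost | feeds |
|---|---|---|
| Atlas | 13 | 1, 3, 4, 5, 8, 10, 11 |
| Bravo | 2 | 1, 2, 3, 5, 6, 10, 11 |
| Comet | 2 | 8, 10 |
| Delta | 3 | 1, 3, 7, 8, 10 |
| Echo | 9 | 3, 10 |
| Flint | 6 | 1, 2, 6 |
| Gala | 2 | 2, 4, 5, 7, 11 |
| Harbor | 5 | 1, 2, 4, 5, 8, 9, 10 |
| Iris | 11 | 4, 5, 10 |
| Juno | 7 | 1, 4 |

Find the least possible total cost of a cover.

Bravo, Gala, Harbor together cover every rack (Bravo ∪ Gala ∪ Harbor = {1, 2, 3, 4, 5, 6, 7, 8, 9, 10, 11}); total cost 2 + 2 + 5 = 9.
The greedy pick Bravo, Gala, Comet, Harbor costs 11; no covering selection beats 9.

9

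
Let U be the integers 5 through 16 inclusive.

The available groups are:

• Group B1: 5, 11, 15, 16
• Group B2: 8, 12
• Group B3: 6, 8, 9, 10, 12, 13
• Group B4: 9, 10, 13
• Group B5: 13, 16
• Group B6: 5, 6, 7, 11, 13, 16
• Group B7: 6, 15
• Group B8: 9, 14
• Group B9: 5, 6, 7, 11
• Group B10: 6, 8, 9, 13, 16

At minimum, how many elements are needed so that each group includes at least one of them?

4

H = {6, 8, 9, 16} meets every group (each contains at least one member of H), and |H| = 4.
The groups B2, B5, B7, B8 are pairwise disjoint, so any hitting set needs a separate element for each — at least 4. Hence 4 is optimal.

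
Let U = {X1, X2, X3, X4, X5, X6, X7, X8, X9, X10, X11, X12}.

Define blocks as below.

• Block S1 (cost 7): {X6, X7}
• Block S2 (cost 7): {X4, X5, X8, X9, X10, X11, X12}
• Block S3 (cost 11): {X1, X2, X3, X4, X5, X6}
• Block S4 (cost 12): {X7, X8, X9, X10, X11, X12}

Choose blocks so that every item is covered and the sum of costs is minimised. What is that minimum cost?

S3, S4 together cover every item (S3 ∪ S4 = {X1, X2, X3, X4, X5, X6, X7, X8, X9, X10, X11, X12}); total cost 11 + 12 = 23.
The greedy pick S2, S3, S1 costs 25; no covering selection beats 23.

23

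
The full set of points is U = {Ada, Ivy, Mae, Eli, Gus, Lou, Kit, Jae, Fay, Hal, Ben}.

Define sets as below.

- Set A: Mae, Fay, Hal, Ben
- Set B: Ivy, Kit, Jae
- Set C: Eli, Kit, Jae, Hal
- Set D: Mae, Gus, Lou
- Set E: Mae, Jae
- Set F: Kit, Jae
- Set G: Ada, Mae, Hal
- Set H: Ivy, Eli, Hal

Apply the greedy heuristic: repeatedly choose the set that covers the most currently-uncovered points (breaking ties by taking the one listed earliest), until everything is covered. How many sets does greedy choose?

Greedy: pick A (covers 4 new) → pick B (covers 3 new) → pick D (covers 2 new) → pick C (covers 1 new) → pick G (covers 1 new). Total picks: 5.

5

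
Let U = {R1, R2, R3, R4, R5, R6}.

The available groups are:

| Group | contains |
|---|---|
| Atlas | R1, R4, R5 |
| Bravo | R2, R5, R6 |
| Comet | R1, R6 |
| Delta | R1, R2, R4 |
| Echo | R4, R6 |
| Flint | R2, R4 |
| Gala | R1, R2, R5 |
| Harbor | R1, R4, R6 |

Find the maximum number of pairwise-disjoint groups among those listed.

2

Comet, Flint are pairwise disjoint (Comet={R1,R6}; Flint={R2,R4}).
Every remaining group overlaps one of these, and no 3 of the listed groups are pairwise disjoint, so 2 is the maximum.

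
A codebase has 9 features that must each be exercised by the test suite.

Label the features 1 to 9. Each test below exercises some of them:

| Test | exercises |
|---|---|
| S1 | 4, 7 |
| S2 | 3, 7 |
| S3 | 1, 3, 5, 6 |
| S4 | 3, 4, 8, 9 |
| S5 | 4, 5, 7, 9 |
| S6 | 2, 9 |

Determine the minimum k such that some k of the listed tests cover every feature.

S2 and S3 and S4 and S6 together: S2 ∪ S3 ∪ S4 ∪ S6 = {1, 2, 3, 4, 5, 6, 7, 8, 9} — every feature is covered.
No 3 of the 6 tests cover everything (all 20 combinations miss at least one feature), so 4 is optimal.

4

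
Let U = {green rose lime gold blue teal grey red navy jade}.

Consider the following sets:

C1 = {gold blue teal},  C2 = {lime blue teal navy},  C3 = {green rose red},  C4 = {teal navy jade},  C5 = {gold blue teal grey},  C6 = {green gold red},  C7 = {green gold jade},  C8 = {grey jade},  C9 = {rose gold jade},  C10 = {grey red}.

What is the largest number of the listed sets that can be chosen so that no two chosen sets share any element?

C2, C6, C8 are pairwise disjoint (C2={lime,blue,teal,navy}; C6={green,gold,red}; C8={grey,jade}).
Every remaining set overlaps one of these, and no 4 of the listed sets are pairwise disjoint, so 3 is the maximum.

3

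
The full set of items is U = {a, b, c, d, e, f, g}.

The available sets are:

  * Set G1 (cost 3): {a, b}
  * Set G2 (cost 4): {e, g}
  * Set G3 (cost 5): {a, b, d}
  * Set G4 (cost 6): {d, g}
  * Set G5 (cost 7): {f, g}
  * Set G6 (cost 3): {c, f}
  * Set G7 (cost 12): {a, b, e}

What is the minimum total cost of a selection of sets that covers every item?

12

G2, G3, G6 together cover every item (G2 ∪ G3 ∪ G6 = {a, b, c, d, e, f, g}); total cost 4 + 5 + 3 = 12.
The greedy pick G1, G6, G2, G3 costs 15; no covering selection beats 12.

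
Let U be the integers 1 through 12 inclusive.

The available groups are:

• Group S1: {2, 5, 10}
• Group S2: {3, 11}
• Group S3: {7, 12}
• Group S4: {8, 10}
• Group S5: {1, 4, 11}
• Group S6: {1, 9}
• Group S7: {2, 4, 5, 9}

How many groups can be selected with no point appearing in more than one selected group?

4

S2, S3, S4, S6 are pairwise disjoint (S2={3,11}; S3={7,12}; S4={8,10}; S6={1,9}).
Every remaining group overlaps one of these, and no 5 of the listed groups are pairwise disjoint, so 4 is the maximum.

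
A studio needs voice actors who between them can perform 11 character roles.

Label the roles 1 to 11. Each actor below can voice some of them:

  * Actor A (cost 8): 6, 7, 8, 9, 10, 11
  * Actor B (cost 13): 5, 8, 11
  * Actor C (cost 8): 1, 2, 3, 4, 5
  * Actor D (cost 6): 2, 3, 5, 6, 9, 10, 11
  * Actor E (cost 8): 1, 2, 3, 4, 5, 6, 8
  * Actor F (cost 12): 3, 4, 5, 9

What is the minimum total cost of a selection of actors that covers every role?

16

A, C together cover every role (A ∪ C = {1, 2, 3, 4, 5, 6, 7, 8, 9, 10, 11}); total cost 8 + 8 = 16.
The greedy pick D, E, A costs 22; no covering selection beats 16.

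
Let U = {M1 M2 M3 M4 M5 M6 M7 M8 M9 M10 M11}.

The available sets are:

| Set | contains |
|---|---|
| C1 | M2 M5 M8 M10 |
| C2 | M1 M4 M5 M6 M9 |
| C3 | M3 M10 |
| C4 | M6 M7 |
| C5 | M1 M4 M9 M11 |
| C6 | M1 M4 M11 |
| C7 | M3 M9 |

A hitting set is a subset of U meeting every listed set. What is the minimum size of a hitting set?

4

H = {M2, M3, M4, M7} meets every set (each contains at least one member of H), and |H| = 4.
The sets C1, C4, C6, C7 are pairwise disjoint, so any hitting set needs a separate element for each — at least 4. Hence 4 is optimal.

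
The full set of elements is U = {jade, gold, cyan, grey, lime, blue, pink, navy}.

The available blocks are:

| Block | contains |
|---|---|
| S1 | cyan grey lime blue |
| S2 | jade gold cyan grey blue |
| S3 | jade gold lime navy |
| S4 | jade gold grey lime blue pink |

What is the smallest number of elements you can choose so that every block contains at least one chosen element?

2

H = {jade, blue} meets every block (each contains at least one member of H), and |H| = 2.
No single element lies in every block, so at least 2 are needed and 2 is optimal.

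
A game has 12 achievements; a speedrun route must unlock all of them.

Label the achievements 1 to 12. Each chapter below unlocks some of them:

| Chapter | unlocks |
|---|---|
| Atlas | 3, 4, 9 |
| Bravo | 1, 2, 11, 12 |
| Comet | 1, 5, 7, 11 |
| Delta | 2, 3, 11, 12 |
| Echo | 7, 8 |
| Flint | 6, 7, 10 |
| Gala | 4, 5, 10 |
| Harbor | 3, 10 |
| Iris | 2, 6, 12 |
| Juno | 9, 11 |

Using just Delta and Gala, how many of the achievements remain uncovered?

Union of Delta, Gala = {2, 3, 4, 5, 10, 11, 12}.
Not covered: 1, 6, 7, 8, 9 — 5 achievements.

5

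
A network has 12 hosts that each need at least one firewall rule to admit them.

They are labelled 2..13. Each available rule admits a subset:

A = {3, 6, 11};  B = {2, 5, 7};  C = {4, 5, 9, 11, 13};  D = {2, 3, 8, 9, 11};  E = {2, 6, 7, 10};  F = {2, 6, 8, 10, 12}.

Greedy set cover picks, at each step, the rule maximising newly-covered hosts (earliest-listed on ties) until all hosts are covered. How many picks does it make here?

Greedy: pick C (covers 5 new) → pick F (covers 5 new) → pick A (covers 1 new) → pick B (covers 1 new). Total picks: 4.

4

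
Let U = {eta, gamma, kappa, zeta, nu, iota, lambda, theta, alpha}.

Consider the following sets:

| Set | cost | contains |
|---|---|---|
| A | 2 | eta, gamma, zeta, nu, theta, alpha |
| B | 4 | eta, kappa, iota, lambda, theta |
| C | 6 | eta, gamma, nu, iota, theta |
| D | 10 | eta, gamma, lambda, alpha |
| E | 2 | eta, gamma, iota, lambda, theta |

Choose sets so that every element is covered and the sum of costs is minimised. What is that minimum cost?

6

A, B together cover every element (A ∪ B = {eta, gamma, kappa, zeta, nu, iota, lambda, theta, alpha}); total cost 2 + 4 = 6.
The greedy pick A, E, B costs 8; no covering selection beats 6.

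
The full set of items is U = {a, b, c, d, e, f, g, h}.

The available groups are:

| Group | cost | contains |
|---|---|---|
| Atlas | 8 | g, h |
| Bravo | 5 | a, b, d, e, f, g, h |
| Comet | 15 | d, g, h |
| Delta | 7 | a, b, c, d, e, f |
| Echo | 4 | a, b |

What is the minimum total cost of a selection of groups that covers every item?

12

Bravo, Delta together cover every item (Bravo ∪ Delta = {a, b, c, d, e, f, g, h}); total cost 5 + 7 = 12.
No covering selection has total cost below 12.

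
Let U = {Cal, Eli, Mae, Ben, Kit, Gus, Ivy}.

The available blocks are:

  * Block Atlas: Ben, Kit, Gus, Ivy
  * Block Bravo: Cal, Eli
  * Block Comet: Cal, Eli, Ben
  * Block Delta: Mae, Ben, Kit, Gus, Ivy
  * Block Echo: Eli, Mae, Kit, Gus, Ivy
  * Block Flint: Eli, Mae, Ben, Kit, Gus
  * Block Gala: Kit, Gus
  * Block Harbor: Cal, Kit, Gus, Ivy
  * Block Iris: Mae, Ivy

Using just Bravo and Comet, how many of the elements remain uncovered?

4

Union of Bravo, Comet = {Cal, Eli, Ben}.
Not covered: Mae, Kit, Gus, Ivy — 4 elements.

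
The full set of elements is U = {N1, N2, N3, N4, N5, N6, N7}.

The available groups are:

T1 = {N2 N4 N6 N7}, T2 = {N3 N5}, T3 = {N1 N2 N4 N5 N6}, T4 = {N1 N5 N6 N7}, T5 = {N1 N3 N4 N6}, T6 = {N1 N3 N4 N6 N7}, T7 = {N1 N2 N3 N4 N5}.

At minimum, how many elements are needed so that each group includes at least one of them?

2

H = {N3, N6} meets every group (each contains at least one member of H), and |H| = 2.
The groups T1, T2 are pairwise disjoint, so any hitting set needs a separate element for each — at least 2. Hence 2 is optimal.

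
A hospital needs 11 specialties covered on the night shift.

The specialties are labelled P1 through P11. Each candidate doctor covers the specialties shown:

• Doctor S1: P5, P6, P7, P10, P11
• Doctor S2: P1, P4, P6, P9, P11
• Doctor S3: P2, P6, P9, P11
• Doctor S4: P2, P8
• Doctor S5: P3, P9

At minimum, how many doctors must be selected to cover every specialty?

Take {S1, S2, S4, S5}. Their union is {P1, P2, P3, P4, P5, P6, P7, P8, P9, P10, P11}, which is all 11 specialties.
No 3 of the 5 doctors cover everything (all 10 combinations miss at least one specialty), so 4 is optimal.

4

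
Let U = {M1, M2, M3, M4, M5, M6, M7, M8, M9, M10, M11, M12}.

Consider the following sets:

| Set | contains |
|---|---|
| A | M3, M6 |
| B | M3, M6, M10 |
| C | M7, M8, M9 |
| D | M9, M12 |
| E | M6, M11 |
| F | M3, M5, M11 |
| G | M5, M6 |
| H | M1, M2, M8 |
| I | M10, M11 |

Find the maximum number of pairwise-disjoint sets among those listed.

4

D, G, H, I are pairwise disjoint (D={M9,M12}; G={M5,M6}; H={M1,M2,M8}; I={M10,M11}).
Every remaining set overlaps one of these, and no 5 of the listed sets are pairwise disjoint, so 4 is the maximum.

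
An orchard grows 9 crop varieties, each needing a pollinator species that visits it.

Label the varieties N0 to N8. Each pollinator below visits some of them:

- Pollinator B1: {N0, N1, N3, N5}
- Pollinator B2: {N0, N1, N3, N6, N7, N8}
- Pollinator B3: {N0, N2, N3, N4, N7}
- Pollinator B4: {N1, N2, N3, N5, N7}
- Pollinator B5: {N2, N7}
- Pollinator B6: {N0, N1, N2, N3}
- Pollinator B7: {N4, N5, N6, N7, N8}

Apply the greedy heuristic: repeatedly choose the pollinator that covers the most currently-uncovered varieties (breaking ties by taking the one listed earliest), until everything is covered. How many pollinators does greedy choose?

3

Greedy: pick B2 (covers 6 new) → pick B3 (covers 2 new) → pick B1 (covers 1 new). Total picks: 3.
(The true minimum cover uses only 2 pollinators, so greedy is not optimal here.)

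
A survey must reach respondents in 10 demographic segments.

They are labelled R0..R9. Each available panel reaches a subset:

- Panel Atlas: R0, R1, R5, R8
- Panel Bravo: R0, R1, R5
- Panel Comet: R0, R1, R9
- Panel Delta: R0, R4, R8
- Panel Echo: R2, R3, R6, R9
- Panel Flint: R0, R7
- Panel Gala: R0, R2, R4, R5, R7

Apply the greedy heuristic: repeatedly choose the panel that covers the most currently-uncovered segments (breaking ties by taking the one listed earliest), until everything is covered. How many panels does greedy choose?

3

Greedy: pick Gala (covers 5 new) → pick Echo (covers 3 new) → pick Atlas (covers 2 new). Total picks: 3.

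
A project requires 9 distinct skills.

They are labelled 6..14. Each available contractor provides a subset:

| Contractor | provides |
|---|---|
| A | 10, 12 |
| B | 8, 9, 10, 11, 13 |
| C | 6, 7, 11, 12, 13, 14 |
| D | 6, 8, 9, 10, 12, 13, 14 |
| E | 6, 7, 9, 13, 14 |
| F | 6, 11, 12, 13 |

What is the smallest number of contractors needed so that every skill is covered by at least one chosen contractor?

Take {C, D}. Their union is {6, 7, 8, 9, 10, 11, 12, 13, 14}, which is all 9 skills.
No single contractor has all 9 skills (the largest, D, has 7), so 2 is optimal.

2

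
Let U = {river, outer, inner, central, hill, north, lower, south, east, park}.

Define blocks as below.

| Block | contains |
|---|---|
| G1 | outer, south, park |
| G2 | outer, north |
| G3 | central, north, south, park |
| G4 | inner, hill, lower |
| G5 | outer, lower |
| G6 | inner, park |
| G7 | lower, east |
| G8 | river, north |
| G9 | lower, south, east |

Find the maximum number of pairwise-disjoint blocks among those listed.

G2, G6, G9 are pairwise disjoint (G2={outer,north}; G6={inner,park}; G9={lower,south,east}).
Every remaining block overlaps one of these, and no 4 of the listed blocks are pairwise disjoint, so 3 is the maximum.

3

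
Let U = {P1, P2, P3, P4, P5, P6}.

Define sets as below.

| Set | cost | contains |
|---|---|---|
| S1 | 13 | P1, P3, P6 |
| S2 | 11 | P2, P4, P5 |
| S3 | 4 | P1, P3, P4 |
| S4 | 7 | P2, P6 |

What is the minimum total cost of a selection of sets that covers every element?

S2, S3, S4 together cover every element (S2 ∪ S3 ∪ S4 = {P1, P2, P3, P4, P5, P6}); total cost 11 + 4 + 7 = 22.
No covering selection has total cost below 22.

22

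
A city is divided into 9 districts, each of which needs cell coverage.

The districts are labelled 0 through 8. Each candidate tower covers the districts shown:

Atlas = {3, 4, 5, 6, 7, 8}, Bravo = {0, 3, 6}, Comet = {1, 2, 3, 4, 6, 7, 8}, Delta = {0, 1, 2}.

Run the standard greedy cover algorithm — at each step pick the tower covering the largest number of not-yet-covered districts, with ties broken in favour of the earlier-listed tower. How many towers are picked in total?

3

Greedy: pick Comet (covers 7 new) → pick Atlas (covers 1 new) → pick Bravo (covers 1 new). Total picks: 3.
(The true minimum cover uses only 2 towers, so greedy is not optimal here.)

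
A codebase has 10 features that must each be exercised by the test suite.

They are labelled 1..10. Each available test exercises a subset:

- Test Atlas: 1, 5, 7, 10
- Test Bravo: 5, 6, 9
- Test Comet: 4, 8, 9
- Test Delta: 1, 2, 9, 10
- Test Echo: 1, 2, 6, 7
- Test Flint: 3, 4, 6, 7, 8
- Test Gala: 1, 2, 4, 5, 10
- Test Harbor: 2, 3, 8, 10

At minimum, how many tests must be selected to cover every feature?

3

Bravo and Flint and Gala together: Bravo ∪ Flint ∪ Gala = {1, 2, 3, 4, 5, 6, 7, 8, 9, 10} — every feature is covered.
No 2 of the 8 tests cover everything (all 28 combinations miss at least one feature), so 3 is optimal.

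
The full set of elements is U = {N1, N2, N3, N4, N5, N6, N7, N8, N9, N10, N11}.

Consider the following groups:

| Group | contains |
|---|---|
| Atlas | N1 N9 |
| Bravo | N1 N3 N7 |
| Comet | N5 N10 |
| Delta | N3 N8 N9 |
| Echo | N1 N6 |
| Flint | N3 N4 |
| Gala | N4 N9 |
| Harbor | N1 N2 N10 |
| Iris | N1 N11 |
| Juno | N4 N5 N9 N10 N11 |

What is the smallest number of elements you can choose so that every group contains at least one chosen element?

4

H = {N1, N4, N8, N10} meets every group (each contains at least one member of H), and |H| = 4.
No choice of 3 elements meets every group, so 4 is the minimum.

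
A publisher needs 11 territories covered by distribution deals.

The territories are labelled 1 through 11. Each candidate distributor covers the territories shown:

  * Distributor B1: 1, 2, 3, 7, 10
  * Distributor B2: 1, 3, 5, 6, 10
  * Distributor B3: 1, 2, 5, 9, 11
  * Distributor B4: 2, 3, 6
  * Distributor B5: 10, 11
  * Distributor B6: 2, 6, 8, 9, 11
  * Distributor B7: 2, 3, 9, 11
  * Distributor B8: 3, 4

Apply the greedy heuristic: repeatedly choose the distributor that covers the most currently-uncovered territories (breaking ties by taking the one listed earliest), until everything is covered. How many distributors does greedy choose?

Greedy: pick B1 (covers 5 new) → pick B6 (covers 4 new) → pick B2 (covers 1 new) → pick B8 (covers 1 new). Total picks: 4.

4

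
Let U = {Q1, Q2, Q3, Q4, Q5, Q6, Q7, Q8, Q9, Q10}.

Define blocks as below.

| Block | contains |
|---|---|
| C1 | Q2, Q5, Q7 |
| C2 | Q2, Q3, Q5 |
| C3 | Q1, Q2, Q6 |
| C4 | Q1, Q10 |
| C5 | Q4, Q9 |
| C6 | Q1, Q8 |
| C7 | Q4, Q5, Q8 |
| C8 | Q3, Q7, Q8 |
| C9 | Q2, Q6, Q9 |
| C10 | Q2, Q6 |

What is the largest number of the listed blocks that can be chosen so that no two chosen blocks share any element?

4

C4, C5, C8, C10 are pairwise disjoint (C4={Q1,Q10}; C5={Q4,Q9}; C8={Q3,Q7,Q8}; C10={Q2,Q6}).
Every remaining block overlaps one of these, and no 5 of the listed blocks are pairwise disjoint, so 4 is the maximum.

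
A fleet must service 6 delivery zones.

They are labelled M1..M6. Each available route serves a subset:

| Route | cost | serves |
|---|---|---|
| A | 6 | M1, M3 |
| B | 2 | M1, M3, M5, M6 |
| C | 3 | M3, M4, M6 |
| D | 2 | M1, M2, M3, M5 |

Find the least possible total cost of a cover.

5

C, D together cover every zone (C ∪ D = {M1, M2, M3, M4, M5, M6}); total cost 3 + 2 = 5.
The greedy pick B, D, C costs 7; no covering selection beats 5.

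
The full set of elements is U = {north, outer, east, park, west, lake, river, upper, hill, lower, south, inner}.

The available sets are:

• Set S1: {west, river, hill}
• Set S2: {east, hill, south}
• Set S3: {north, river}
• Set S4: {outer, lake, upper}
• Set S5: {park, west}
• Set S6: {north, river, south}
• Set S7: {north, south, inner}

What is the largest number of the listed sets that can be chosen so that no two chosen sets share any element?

S2, S3, S4, S5 are pairwise disjoint (S2={east,hill,south}; S3={north,river}; S4={outer,lake,upper}; S5={park,west}).
Every remaining set overlaps one of these, and no 5 of the listed sets are pairwise disjoint, so 4 is the maximum.

4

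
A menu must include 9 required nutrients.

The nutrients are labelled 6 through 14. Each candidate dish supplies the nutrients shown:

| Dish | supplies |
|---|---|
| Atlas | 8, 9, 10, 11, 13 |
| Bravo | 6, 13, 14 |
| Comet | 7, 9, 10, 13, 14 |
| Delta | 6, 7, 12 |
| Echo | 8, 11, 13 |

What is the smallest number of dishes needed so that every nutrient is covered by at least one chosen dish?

Atlas and Comet and Delta together: Atlas ∪ Comet ∪ Delta = {6, 7, 8, 9, 10, 11, 12, 13, 14} — every nutrient is covered.
Only Delta contains 12, so Delta is forced; the remaining 6 nutrients need at least 2 more dishes (each remaining dish adds at most 5) — so at least 3 dishes are needed, and 3 is optimal.

3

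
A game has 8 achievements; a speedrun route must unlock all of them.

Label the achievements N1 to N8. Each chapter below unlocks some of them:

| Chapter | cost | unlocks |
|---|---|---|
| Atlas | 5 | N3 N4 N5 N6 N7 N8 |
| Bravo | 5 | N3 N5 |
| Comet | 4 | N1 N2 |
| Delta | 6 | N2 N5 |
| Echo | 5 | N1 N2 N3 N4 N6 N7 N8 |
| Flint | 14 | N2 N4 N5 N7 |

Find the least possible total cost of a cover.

9

Atlas, Comet together cover every achievement (Atlas ∪ Comet = {N1, N2, N3, N4, N5, N6, N7, N8}); total cost 5 + 4 = 9.
The greedy pick Echo, Atlas costs 10; no covering selection beats 9.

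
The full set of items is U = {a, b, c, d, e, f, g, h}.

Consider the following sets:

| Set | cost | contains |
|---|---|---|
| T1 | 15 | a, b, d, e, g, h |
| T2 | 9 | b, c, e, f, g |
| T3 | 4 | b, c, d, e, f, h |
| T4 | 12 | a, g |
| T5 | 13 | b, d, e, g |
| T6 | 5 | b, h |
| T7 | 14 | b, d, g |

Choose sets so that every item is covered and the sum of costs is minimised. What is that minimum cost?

16

T3, T4 together cover every item (T3 ∪ T4 = {a, b, c, d, e, f, g, h}); total cost 4 + 12 = 16.
No covering selection has total cost below 16.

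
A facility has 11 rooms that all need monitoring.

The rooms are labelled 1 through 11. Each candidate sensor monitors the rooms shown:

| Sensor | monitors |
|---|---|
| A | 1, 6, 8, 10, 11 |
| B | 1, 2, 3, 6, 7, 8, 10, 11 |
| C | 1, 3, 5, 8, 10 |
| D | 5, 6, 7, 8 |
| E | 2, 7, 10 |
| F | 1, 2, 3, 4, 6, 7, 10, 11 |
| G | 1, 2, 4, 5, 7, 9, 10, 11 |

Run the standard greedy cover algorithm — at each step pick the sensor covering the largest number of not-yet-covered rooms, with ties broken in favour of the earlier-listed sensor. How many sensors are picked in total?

Greedy: pick B (covers 8 new) → pick G (covers 3 new). Total picks: 2.

2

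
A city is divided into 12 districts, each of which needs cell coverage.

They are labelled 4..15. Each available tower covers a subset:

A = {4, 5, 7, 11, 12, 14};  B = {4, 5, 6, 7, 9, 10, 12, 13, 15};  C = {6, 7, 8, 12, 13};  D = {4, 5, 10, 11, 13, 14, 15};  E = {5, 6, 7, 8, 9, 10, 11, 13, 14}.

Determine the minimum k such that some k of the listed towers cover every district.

B and E together: B ∪ E = {4, 5, 6, 7, 8, 9, 10, 11, 12, 13, 14, 15} — every district is covered.
No single tower has all 12 districts (the largest, B, has 9), so 2 is optimal.

2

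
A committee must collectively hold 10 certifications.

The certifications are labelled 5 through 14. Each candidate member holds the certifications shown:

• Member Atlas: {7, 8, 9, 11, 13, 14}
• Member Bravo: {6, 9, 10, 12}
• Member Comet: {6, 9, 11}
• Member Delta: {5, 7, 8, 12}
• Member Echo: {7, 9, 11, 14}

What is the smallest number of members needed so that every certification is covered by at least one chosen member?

Atlas and Bravo and Delta together: Atlas ∪ Bravo ∪ Delta = {5, 6, 7, 8, 9, 10, 11, 12, 13, 14} — every certification is covered.
Only Delta contains 5, so Delta is forced; the remaining 6 certifications need at least 2 more members (each remaining member adds at most 4) — so at least 3 members are needed, and 3 is optimal.

3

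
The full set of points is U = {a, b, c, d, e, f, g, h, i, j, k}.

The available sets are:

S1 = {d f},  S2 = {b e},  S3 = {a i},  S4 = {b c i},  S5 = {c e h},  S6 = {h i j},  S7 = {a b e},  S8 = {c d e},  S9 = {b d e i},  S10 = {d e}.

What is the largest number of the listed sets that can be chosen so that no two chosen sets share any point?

3

S1, S6, S7 are pairwise disjoint (S1={d,f}; S6={h,i,j}; S7={a,b,e}).
Every remaining set overlaps one of these, and no 4 of the listed sets are pairwise disjoint, so 3 is the maximum.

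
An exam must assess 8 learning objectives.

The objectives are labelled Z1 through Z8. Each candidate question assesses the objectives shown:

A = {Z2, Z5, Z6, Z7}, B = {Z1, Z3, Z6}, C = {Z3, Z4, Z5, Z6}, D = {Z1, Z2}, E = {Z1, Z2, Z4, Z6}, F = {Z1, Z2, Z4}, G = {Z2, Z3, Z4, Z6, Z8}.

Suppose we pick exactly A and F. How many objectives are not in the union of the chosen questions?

Union of A, F = {Z1, Z2, Z4, Z5, Z6, Z7}.
Not covered: Z3, Z8 — 2 objectives.

2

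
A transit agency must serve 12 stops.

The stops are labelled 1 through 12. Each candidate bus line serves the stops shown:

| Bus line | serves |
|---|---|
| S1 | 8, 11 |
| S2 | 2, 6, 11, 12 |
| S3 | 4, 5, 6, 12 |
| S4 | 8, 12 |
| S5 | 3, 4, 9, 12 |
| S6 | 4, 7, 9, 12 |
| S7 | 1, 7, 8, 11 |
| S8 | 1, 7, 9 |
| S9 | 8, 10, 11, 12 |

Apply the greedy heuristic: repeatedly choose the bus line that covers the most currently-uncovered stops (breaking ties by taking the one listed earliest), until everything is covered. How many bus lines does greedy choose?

5

Greedy: pick S2 (covers 4 new) → pick S5 (covers 3 new) → pick S7 (covers 3 new) → pick S3 (covers 1 new) → pick S9 (covers 1 new). Total picks: 5.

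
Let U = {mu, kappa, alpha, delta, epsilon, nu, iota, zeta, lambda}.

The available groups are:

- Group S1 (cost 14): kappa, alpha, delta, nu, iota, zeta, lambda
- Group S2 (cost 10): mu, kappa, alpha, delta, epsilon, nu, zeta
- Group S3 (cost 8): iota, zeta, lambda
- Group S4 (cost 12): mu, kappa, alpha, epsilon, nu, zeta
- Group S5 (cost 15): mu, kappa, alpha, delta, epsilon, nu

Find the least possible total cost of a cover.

S2, S3 together cover every point (S2 ∪ S3 = {mu, kappa, alpha, delta, epsilon, nu, iota, zeta, lambda}); total cost 10 + 8 = 18.
No covering selection has total cost below 18.

18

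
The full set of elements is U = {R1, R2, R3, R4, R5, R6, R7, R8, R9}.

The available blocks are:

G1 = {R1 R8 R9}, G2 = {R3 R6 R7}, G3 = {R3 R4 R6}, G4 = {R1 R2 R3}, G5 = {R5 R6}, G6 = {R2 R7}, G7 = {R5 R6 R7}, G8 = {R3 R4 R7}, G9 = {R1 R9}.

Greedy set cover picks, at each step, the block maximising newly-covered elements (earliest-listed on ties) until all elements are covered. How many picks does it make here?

5

Greedy: pick G1 (covers 3 new) → pick G2 (covers 3 new) → pick G3 (covers 1 new) → pick G4 (covers 1 new) → pick G5 (covers 1 new). Total picks: 5.
(The true minimum cover uses only 4 blocks, so greedy is not optimal here.)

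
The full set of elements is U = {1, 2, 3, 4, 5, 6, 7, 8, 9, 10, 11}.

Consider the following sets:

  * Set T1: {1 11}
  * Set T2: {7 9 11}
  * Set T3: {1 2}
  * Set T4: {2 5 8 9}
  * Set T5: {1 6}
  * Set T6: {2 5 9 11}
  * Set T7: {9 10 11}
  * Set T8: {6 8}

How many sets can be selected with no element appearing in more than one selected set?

T3, T7, T8 are pairwise disjoint (T3={1,2}; T7={9,10,11}; T8={6,8}).
Every remaining set overlaps one of these, and no 4 of the listed sets are pairwise disjoint, so 3 is the maximum.

3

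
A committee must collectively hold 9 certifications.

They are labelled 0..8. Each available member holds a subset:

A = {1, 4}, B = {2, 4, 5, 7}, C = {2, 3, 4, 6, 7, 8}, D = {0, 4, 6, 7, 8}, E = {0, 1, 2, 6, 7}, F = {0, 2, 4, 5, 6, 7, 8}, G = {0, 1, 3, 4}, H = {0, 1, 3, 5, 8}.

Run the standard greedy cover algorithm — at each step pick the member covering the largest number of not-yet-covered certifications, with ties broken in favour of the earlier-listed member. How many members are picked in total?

2

Greedy: pick F (covers 7 new) → pick G (covers 2 new). Total picks: 2.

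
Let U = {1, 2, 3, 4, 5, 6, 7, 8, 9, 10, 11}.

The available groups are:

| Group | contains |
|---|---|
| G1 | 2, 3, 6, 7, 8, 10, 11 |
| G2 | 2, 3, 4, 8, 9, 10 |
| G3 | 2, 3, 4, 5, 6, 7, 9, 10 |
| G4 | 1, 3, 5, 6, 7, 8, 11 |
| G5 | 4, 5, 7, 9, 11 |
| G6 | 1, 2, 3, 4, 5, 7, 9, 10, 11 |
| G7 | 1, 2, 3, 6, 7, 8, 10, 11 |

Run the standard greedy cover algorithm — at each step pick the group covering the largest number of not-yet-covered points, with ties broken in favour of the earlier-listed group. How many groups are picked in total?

Greedy: pick G6 (covers 9 new) → pick G1 (covers 2 new). Total picks: 2.

2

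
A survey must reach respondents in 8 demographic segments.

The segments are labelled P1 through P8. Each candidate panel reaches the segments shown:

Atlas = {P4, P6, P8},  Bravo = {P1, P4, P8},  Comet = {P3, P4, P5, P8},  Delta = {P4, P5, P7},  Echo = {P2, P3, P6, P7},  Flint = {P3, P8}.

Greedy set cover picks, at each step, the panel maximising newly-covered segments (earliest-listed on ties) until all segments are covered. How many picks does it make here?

Greedy: pick Comet (covers 4 new) → pick Echo (covers 3 new) → pick Bravo (covers 1 new). Total picks: 3.

3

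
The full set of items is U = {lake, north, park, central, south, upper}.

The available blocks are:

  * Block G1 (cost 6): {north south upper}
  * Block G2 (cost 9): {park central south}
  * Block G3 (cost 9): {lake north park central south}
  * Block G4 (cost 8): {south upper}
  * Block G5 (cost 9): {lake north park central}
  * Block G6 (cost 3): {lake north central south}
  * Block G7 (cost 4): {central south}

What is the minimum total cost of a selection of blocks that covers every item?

15

G1, G3 together cover every item (G1 ∪ G3 = {lake, north, park, central, south, upper}); total cost 6 + 9 = 15.
The greedy pick G6, G1, G2 costs 18; no covering selection beats 15.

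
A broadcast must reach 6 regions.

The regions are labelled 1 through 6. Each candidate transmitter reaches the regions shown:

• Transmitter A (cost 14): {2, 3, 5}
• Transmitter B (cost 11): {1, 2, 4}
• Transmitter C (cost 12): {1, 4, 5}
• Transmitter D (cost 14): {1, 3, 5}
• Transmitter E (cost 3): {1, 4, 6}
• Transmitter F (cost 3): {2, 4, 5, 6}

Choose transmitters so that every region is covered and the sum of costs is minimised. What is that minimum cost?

D, F together cover every region (D ∪ F = {1, 2, 3, 4, 5, 6}); total cost 14 + 3 = 17.
The greedy pick F, E, A costs 20; no covering selection beats 17.

17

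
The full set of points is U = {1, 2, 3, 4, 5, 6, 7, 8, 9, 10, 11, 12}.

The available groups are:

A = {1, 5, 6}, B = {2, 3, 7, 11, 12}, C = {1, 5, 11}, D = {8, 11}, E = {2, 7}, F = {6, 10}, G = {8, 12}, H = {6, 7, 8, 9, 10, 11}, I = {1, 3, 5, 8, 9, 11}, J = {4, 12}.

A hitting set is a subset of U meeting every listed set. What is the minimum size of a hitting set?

4

Take T = {6, 7, 11, 12}. Each listed group contains at least one of these, so T is a hitting set of size 4.
The groups D, E, F, J are pairwise disjoint, so any hitting set needs a separate point for each — at least 4. Hence 4 is optimal.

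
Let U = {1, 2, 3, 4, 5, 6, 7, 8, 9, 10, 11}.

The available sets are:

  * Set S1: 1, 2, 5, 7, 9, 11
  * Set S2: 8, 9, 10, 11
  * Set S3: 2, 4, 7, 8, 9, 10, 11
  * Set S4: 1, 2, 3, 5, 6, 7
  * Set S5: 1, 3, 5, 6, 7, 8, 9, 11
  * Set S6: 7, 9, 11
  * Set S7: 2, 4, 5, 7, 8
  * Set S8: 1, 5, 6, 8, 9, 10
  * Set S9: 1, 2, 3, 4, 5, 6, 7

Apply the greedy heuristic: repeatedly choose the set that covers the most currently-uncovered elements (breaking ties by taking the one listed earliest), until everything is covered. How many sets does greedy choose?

2

Greedy: pick S5 (covers 8 new) → pick S3 (covers 3 new). Total picks: 2.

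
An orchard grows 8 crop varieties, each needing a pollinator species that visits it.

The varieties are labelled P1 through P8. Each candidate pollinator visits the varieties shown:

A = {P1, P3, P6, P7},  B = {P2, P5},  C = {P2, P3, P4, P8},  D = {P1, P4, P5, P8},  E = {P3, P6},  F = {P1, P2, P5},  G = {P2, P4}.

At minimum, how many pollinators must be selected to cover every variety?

A and B and C together: A ∪ B ∪ C = {P1, P2, P3, P4, P5, P6, P7, P8} — every variety is covered.
Only A contains P7, so A is forced; the remaining 4 varieties need at least 2 more pollinators (each remaining pollinator adds at most 3) — so at least 3 pollinators are needed, and 3 is optimal.

3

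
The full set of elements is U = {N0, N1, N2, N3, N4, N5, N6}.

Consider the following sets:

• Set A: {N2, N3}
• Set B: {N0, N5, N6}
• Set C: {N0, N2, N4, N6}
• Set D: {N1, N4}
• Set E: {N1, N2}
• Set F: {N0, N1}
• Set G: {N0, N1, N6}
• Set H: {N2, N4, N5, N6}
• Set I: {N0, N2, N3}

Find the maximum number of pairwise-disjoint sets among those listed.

A, B, D are pairwise disjoint (A={N2,N3}; B={N0,N5,N6}; D={N1,N4}).
Every remaining set overlaps one of these, and no 4 of the listed sets are pairwise disjoint, so 3 is the maximum.

3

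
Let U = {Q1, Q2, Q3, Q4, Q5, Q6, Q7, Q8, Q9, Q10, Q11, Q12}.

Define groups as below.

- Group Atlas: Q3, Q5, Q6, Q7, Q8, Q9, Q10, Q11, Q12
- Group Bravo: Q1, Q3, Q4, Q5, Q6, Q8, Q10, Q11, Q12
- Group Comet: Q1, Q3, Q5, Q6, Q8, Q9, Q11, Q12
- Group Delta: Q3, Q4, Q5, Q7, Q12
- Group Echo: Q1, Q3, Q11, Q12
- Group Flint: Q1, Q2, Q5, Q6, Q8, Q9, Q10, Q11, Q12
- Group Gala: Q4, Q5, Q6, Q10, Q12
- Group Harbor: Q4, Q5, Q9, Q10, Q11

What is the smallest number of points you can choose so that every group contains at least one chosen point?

The 2 points {Q10, Q12} hit every group.
No single point lies in every group, so at least 2 are needed and 2 is optimal.

2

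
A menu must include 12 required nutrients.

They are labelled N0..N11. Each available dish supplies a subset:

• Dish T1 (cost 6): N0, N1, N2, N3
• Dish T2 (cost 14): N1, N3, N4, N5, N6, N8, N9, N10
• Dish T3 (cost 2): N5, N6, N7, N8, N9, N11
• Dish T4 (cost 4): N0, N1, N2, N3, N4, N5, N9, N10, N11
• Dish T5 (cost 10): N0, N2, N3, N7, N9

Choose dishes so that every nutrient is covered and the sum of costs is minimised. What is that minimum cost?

T3, T4 together cover every nutrient (T3 ∪ T4 = {N0, N1, N2, N3, N4, N5, N6, N7, N8, N9, N10, N11}); total cost 2 + 4 = 6.
No covering selection has total cost below 6.

6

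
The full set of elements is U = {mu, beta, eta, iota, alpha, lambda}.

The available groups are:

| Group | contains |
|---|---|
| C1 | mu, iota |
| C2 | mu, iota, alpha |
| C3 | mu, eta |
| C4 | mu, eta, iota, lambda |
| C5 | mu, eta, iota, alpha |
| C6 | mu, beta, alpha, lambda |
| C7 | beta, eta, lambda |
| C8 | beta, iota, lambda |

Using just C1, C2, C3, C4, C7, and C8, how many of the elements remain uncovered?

Union of C1, C2, C3, C4, C7, C8 = {mu, beta, eta, iota, alpha, lambda} — that's every element, so 0 are uncovered.

0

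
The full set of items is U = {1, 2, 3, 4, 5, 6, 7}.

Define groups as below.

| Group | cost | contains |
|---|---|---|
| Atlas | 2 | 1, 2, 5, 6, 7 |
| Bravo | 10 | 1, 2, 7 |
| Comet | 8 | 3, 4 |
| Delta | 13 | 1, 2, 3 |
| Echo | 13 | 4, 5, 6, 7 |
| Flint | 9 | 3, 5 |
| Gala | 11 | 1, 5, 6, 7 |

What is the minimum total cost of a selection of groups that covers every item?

Atlas, Comet together cover every item (Atlas ∪ Comet = {1, 2, 3, 4, 5, 6, 7}); total cost 2 + 8 = 10.
No covering selection has total cost below 10.

10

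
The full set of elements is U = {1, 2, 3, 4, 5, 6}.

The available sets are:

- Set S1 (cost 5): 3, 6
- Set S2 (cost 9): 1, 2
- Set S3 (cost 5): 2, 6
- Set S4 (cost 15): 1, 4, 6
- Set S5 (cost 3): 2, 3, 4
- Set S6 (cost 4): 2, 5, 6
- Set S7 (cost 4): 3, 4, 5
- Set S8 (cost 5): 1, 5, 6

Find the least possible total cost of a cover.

S5, S8 together cover every element (S5 ∪ S8 = {1, 2, 3, 4, 5, 6}); total cost 3 + 5 = 8.
No covering selection has total cost below 8.

8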